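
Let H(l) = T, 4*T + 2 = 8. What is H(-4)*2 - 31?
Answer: -28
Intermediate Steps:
T = 3/2 (T = -1/2 + (1/4)*8 = -1/2 + 2 = 3/2 ≈ 1.5000)
H(l) = 3/2
H(-4)*2 - 31 = (3/2)*2 - 31 = 3 - 31 = -28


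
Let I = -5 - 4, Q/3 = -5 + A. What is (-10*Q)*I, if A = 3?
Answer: -540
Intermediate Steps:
Q = -6 (Q = 3*(-5 + 3) = 3*(-2) = -6)
I = -9
(-10*Q)*I = -10*(-6)*(-9) = 60*(-9) = -540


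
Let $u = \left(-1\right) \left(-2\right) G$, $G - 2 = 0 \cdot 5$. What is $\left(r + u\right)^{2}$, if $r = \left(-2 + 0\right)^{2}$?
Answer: $64$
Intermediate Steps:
$G = 2$ ($G = 2 + 0 \cdot 5 = 2 + 0 = 2$)
$r = 4$ ($r = \left(-2\right)^{2} = 4$)
$u = 4$ ($u = \left(-1\right) \left(-2\right) 2 = 2 \cdot 2 = 4$)
$\left(r + u\right)^{2} = \left(4 + 4\right)^{2} = 8^{2} = 64$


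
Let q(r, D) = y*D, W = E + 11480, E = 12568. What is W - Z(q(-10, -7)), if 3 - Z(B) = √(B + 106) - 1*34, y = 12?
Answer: 24011 + √22 ≈ 24016.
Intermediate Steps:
W = 24048 (W = 12568 + 11480 = 24048)
q(r, D) = 12*D
Z(B) = 37 - √(106 + B) (Z(B) = 3 - (√(B + 106) - 1*34) = 3 - (√(106 + B) - 34) = 3 - (-34 + √(106 + B)) = 3 + (34 - √(106 + B)) = 37 - √(106 + B))
W - Z(q(-10, -7)) = 24048 - (37 - √(106 + 12*(-7))) = 24048 - (37 - √(106 - 84)) = 24048 - (37 - √22) = 24048 + (-37 + √22) = 24011 + √22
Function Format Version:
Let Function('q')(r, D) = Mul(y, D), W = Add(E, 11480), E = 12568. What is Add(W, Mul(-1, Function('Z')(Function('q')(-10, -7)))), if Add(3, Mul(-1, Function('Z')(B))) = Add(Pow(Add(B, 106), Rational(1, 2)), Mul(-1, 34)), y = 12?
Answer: Add(24011, Pow(22, Rational(1, 2))) ≈ 24016.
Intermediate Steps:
W = 24048 (W = Add(12568, 11480) = 24048)
Function('q')(r, D) = Mul(12, D)
Function('Z')(B) = Add(37, Mul(-1, Pow(Add(106, B), Rational(1, 2)))) (Function('Z')(B) = Add(3, Mul(-1, Add(Pow(Add(B, 106), Rational(1, 2)), Mul(-1, 34)))) = Add(3, Mul(-1, Add(Pow(Add(106, B), Rational(1, 2)), -34))) = Add(3, Mul(-1, Add(-34, Pow(Add(106, B), Rational(1, 2))))) = Add(3, Add(34, Mul(-1, Pow(Add(106, B), Rational(1, 2))))) = Add(37, Mul(-1, Pow(Add(106, B), Rational(1, 2)))))
Add(W, Mul(-1, Function('Z')(Function('q')(-10, -7)))) = Add(24048, Mul(-1, Add(37, Mul(-1, Pow(Add(106, Mul(12, -7)), Rational(1, 2)))))) = Add(24048, Mul(-1, Add(37, Mul(-1, Pow(Add(106, -84), Rational(1, 2)))))) = Add(24048, Mul(-1, Add(37, Mul(-1, Pow(22, Rational(1, 2)))))) = Add(24048, Add(-37, Pow(22, Rational(1, 2)))) = Add(24011, Pow(22, Rational(1, 2)))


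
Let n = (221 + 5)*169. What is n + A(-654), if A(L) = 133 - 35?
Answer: 38292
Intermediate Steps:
n = 38194 (n = 226*169 = 38194)
A(L) = 98
n + A(-654) = 38194 + 98 = 38292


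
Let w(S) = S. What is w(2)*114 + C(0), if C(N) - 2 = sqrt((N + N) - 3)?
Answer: 230 + I*sqrt(3) ≈ 230.0 + 1.732*I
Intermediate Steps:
C(N) = 2 + sqrt(-3 + 2*N) (C(N) = 2 + sqrt((N + N) - 3) = 2 + sqrt(2*N - 3) = 2 + sqrt(-3 + 2*N))
w(2)*114 + C(0) = 2*114 + (2 + sqrt(-3 + 2*0)) = 228 + (2 + sqrt(-3 + 0)) = 228 + (2 + sqrt(-3)) = 228 + (2 + I*sqrt(3)) = 230 + I*sqrt(3)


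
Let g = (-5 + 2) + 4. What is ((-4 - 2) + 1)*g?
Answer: -5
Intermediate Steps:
g = 1 (g = -3 + 4 = 1)
((-4 - 2) + 1)*g = ((-4 - 2) + 1)*1 = (-6 + 1)*1 = -5*1 = -5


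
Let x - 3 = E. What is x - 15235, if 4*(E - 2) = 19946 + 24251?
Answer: -16723/4 ≈ -4180.8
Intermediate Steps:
E = 44205/4 (E = 2 + (19946 + 24251)/4 = 2 + (¼)*44197 = 2 + 44197/4 = 44205/4 ≈ 11051.)
x = 44217/4 (x = 3 + 44205/4 = 44217/4 ≈ 11054.)
x - 15235 = 44217/4 - 15235 = -16723/4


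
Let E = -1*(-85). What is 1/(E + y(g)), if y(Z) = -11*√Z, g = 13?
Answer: 85/5652 + 11*√13/5652 ≈ 0.022056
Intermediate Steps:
E = 85
1/(E + y(g)) = 1/(85 - 11*√13)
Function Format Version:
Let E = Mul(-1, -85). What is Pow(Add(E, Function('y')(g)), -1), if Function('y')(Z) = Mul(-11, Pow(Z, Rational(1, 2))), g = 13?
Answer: Add(Rational(85, 5652), Mul(Rational(11, 5652), Pow(13, Rational(1, 2)))) ≈ 0.022056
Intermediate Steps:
E = 85
Pow(Add(E, Function('y')(g)), -1) = Pow(Add(85, Mul(-11, Pow(13, Rational(1, 2)))), -1)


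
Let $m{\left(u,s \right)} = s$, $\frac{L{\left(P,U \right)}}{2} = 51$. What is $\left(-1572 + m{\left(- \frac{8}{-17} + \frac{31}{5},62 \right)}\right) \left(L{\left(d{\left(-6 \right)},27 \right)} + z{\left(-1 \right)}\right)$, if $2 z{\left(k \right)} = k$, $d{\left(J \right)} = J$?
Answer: $-153265$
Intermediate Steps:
$L{\left(P,U \right)} = 102$ ($L{\left(P,U \right)} = 2 \cdot 51 = 102$)
$z{\left(k \right)} = \frac{k}{2}$
$\left(-1572 + m{\left(- \frac{8}{-17} + \frac{31}{5},62 \right)}\right) \left(L{\left(d{\left(-6 \right)},27 \right)} + z{\left(-1 \right)}\right) = \left(-1572 + 62\right) \left(102 + \frac{1}{2} \left(-1\right)\right) = - 1510 \left(102 - \frac{1}{2}\right) = \left(-1510\right) \frac{203}{2} = -153265$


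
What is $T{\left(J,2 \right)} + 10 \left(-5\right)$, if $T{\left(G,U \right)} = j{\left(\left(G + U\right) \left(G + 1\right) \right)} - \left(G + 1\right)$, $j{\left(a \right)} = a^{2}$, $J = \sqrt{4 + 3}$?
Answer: $93 + 53 \sqrt{7} \approx 233.22$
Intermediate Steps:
$J = \sqrt{7} \approx 2.6458$
$T{\left(G,U \right)} = -1 - G + \left(1 + G\right)^{2} \left(G + U\right)^{2}$ ($T{\left(G,U \right)} = \left(\left(G + U\right) \left(G + 1\right)\right)^{2} - \left(G + 1\right) = \left(\left(G + U\right) \left(1 + G\right)\right)^{2} - \left(1 + G\right) = \left(\left(1 + G\right) \left(G + U\right)\right)^{2} - \left(1 + G\right) = \left(1 + G\right)^{2} \left(G + U\right)^{2} - \left(1 + G\right) = -1 - G + \left(1 + G\right)^{2} \left(G + U\right)^{2}$)
$T{\left(J,2 \right)} + 10 \left(-5\right) = \left(-1 + \left(\sqrt{7} + 2 + \left(\sqrt{7}\right)^{2} + \sqrt{7} \cdot 2\right)^{2} - \sqrt{7}\right) + 10 \left(-5\right) = \left(-1 + \left(\sqrt{7} + 2 + 7 + 2 \sqrt{7}\right)^{2} - \sqrt{7}\right) - 50 = \left(-1 + \left(9 + 3 \sqrt{7}\right)^{2} - \sqrt{7}\right) - 50 = -51 + \left(9 + 3 \sqrt{7}\right)^{2} - \sqrt{7}$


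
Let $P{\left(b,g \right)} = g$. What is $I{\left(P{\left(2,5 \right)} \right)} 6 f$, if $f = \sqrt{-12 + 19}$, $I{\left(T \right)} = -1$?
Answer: $- 6 \sqrt{7} \approx -15.875$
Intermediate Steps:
$f = \sqrt{7} \approx 2.6458$
$I{\left(P{\left(2,5 \right)} \right)} 6 f = \left(-1\right) 6 \sqrt{7} = - 6 \sqrt{7}$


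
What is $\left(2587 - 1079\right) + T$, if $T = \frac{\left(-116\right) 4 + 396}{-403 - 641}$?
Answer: $\frac{393605}{261} \approx 1508.1$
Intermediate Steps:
$T = \frac{17}{261}$ ($T = \frac{-464 + 396}{-1044} = \left(-68\right) \left(- \frac{1}{1044}\right) = \frac{17}{261} \approx 0.065134$)
$\left(2587 - 1079\right) + T = \left(2587 - 1079\right) + \frac{17}{261} = 1508 + \frac{17}{261} = \frac{393605}{261}$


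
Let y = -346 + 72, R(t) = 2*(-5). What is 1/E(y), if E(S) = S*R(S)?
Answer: 1/2740 ≈ 0.00036496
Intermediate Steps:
R(t) = -10
y = -274
E(S) = -10*S (E(S) = S*(-10) = -10*S)
1/E(y) = 1/(-10*(-274)) = 1/2740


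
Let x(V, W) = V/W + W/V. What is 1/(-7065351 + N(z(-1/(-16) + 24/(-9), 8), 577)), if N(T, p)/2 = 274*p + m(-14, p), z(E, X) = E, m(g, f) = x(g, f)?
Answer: -4039/27260170170 ≈ -1.4816e-7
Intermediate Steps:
m(g, f) = f/g + g/f (m(g, f) = g/f + f/g = f/g + g/f)
N(T, p) = -28/p + 3835*p/7 (N(T, p) = 2*(274*p + (p/(-14) - 14/p)) = 2*(274*p + (p*(-1/14) - 14/p)) = 2*(274*p + (-p/14 - 14/p)) = 2*(274*p + (-14/p - p/14)) = 2*(-14/p + 3835*p/14) = -28/p + 3835*p/7)
1/(-7065351 + N(z(-1/(-16) + 24/(-9), 8), 577)) = 1/(-7065351 + (-28/577 + (3835/7)*577)) = 1/(-7065351 + (-28*1/577 + 2212795/7)) = 1/(-7065351 + (-28/577 + 2212795/7)) = 1/(-7065351 + 1276782519/4039) = 1/(-27260170170/4039) = -4039/27260170170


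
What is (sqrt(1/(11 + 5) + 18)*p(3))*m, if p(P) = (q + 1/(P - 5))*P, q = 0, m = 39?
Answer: -1989/8 ≈ -248.63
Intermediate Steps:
p(P) = P/(-5 + P) (p(P) = (0 + 1/(P - 5))*P = (0 + 1/(-5 + P))*P = P/(-5 + P))
(sqrt(1/(11 + 5) + 18)*p(3))*m = (sqrt(1/(11 + 5) + 18)*(3/(-5 + 3)))*39 = (sqrt(1/16 + 18)*(3/(-2)))*39 = (sqrt(1/16 + 18)*(3*(-1/2)))*39 = (sqrt(289/16)*(-3/2))*39 = ((17/4)*(-3/2))*39 = -51/8*39 = -1989/8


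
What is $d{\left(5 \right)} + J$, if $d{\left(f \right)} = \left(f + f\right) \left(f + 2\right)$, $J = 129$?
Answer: $199$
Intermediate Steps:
$d{\left(f \right)} = 2 f \left(2 + f\right)$
$d{\left(5 \right)} + J = 2 \cdot 5 \left(2 + 5\right) + 129 = 2 \cdot 5 \cdot 7 + 129 = 70 + 129 = 199$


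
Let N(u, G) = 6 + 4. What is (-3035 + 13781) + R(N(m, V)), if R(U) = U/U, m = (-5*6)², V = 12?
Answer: 10747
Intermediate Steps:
m = 900 (m = (-30)² = 900)
N(u, G) = 10
R(U) = 1
(-3035 + 13781) + R(N(m, V)) = (-3035 + 13781) + 1 = 10746 + 1 = 10747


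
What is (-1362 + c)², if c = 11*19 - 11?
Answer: 1354896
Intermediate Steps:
c = 198 (c = 209 - 11 = 198)
(-1362 + c)² = (-1362 + 198)² = (-1164)² = 1354896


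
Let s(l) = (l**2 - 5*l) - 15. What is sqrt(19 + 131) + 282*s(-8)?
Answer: 25098 + 5*sqrt(6) ≈ 25110.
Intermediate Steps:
s(l) = -15 + l**2 - 5*l
sqrt(19 + 131) + 282*s(-8) = sqrt(19 + 131) + 282*(-15 + (-8)**2 - 5*(-8)) = sqrt(150) + 282*(-15 + 64 + 40) = 5*sqrt(6) + 282*89 = 5*sqrt(6) + 25098 = 25098 + 5*sqrt(6)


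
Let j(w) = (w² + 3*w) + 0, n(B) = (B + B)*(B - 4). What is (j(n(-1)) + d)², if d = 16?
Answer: 21316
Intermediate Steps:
n(B) = 2*B*(-4 + B) (n(B) = (2*B)*(-4 + B) = 2*B*(-4 + B))
j(w) = w² + 3*w
(j(n(-1)) + d)² = ((2*(-1)*(-4 - 1))*(3 + 2*(-1)*(-4 - 1)) + 16)² = ((2*(-1)*(-5))*(3 + 2*(-1)*(-5)) + 16)² = (10*(3 + 10) + 16)² = (10*13 + 16)² = (130 + 16)² = 146² = 21316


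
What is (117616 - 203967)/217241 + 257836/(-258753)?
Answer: -78356130779/56211760473 ≈ -1.3939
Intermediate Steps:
(117616 - 203967)/217241 + 257836/(-258753) = -86351*1/217241 + 257836*(-1/258753) = -86351/217241 - 257836/258753 = -78356130779/56211760473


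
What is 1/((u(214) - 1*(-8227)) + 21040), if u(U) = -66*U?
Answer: 1/15143 ≈ 6.6037e-5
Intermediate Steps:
1/((u(214) - 1*(-8227)) + 21040) = 1/((-66*214 - 1*(-8227)) + 21040) = 1/((-14124 + 8227) + 21040) = 1/(-5897 + 21040) = 1/15143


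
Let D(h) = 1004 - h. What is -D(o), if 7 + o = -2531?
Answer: -3542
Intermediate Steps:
o = -2538 (o = -7 - 2531 = -2538)
-D(o) = -(1004 - 1*(-2538)) = -(1004 + 2538) = -1*3542 = -3542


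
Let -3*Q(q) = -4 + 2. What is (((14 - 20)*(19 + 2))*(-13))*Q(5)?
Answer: 1092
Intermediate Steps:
Q(q) = ⅔ (Q(q) = -(-4 + 2)/3 = -⅓*(-2) = ⅔)
(((14 - 20)*(19 + 2))*(-13))*Q(5) = (((14 - 20)*(19 + 2))*(-13))*(⅔) = (-6*21*(-13))*(⅔) = -126*(-13)*(⅔) = 1638*(⅔) = 1092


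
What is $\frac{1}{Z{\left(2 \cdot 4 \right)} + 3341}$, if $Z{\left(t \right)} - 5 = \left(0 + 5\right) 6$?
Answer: $\frac{1}{3376} \approx 0.00029621$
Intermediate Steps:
$Z{\left(t \right)} = 35$ ($Z{\left(t \right)} = 5 + \left(0 + 5\right) 6 = 5 + 5 \cdot 6 = 5 + 30 = 35$)
$\frac{1}{Z{\left(2 \cdot 4 \right)} + 3341} = \frac{1}{35 + 3341} = \frac{1}{3376}$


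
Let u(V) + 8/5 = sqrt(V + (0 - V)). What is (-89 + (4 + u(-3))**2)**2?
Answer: 4330561/625 ≈ 6928.9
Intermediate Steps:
u(V) = -8/5 (u(V) = -8/5 + sqrt(V + (0 - V)) = -8/5 + sqrt(V - V) = -8/5 + sqrt(0) = -8/5 + 0 = -8/5)
(-89 + (4 + u(-3))**2)**2 = (-89 + (4 - 8/5)**2)**2 = (-89 + (12/5)**2)**2 = (-89 + 144/25)**2 = (-2081/25)**2 = 4330561/625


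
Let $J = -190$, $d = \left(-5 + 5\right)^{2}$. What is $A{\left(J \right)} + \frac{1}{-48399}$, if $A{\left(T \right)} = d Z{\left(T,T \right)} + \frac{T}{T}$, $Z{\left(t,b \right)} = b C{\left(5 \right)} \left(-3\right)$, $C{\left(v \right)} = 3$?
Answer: $\frac{48398}{48399} \approx 0.99998$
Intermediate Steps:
$d = 0$ ($d = 0^{2} = 0$)
$Z{\left(t,b \right)} = - 9 b$ ($Z{\left(t,b \right)} = b 3 \left(-3\right) = 3 b \left(-3\right) = - 9 b$)
$A{\left(T \right)} = 1$ ($A{\left(T \right)} = 0 \left(- 9 T\right) + \frac{T}{T} = 0 + 1 = 1$)
$A{\left(J \right)} + \frac{1}{-48399} = 1 + \frac{1}{-48399} = 1 - \frac{1}{48399} = \frac{48398}{48399}$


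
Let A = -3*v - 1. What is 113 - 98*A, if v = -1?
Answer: -83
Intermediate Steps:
A = 2 (A = -3*(-1) - 1 = 3 - 1 = 2)
113 - 98*A = 113 - 98*2 = 113 - 196 = -83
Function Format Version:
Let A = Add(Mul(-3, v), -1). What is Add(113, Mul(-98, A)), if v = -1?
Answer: -83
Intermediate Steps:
A = 2 (A = Add(Mul(-3, -1), -1) = Add(3, -1) = 2)
Add(113, Mul(-98, A)) = Add(113, Mul(-98, 2)) = Add(113, -196) = -83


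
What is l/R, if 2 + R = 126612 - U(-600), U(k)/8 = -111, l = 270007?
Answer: 270007/127498 ≈ 2.1177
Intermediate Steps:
U(k) = -888 (U(k) = 8*(-111) = -888)
R = 127498 (R = -2 + (126612 - 1*(-888)) = -2 + (126612 + 888) = -2 + 127500 = 127498)
l/R = 270007/127498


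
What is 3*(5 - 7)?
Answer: -6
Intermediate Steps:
3*(5 - 7) = 3*(-2) = -6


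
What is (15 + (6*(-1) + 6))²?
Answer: 225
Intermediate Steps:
(15 + (6*(-1) + 6))² = (15 + (-6 + 6))² = (15 + 0)² = 15² = 225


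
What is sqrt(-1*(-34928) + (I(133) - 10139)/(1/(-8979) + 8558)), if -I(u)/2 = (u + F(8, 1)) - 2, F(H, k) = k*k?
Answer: sqrt(206233446497107308911)/76842281 ≈ 186.89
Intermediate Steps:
F(H, k) = k**2
I(u) = 2 - 2*u (I(u) = -2*((u + 1**2) - 2) = -2*((u + 1) - 2) = -2*((1 + u) - 2) = -2*(-1 + u) = 2 - 2*u)
sqrt(-1*(-34928) + (I(133) - 10139)/(1/(-8979) + 8558)) = sqrt(-1*(-34928) + ((2 - 2*133) - 10139)/(1/(-8979) + 8558)) = sqrt(34928 + ((2 - 266) - 10139)/(-1/8979 + 8558)) = sqrt(34928 + (-264 - 10139)/(76842281/8979)) = sqrt(34928 - 10403*8979/76842281) = sqrt(34928 - 93408537/76842281) = sqrt(2683853782231/76842281) = sqrt(206233446497107308911)/76842281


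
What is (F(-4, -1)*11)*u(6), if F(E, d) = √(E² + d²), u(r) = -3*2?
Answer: -66*√17 ≈ -272.13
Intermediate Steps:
u(r) = -6
(F(-4, -1)*11)*u(6) = (√((-4)² + (-1)²)*11)*(-6) = (√(16 + 1)*11)*(-6) = (√17*11)*(-6) = (11*√17)*(-6) = -66*√17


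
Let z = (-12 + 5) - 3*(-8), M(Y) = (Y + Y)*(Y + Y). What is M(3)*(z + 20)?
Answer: 1332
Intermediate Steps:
M(Y) = 4*Y² (M(Y) = (2*Y)*(2*Y) = 4*Y²)
z = 17 (z = -7 + 24 = 17)
M(3)*(z + 20) = (4*3²)*(17 + 20) = (4*9)*37 = 36*37 = 1332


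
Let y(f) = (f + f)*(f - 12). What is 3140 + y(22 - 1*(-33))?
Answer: 7870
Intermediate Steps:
y(f) = 2*f*(-12 + f) (y(f) = (2*f)*(-12 + f) = 2*f*(-12 + f))
3140 + y(22 - 1*(-33)) = 3140 + 2*(22 - 1*(-33))*(-12 + (22 - 1*(-33))) = 3140 + 2*(22 + 33)*(-12 + (22 + 33)) = 3140 + 2*55*(-12 + 55) = 3140 + 2*55*43 = 3140 + 4730 = 7870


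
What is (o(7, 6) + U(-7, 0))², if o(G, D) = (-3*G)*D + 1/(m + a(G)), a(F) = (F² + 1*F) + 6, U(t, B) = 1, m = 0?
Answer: 60047001/3844 ≈ 15621.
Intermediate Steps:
a(F) = 6 + F + F² (a(F) = (F² + F) + 6 = (F + F²) + 6 = 6 + F + F²)
o(G, D) = 1/(6 + G + G²) - 3*D*G (o(G, D) = (-3*G)*D + 1/(0 + (6 + G + G²)) = -3*D*G + 1/(6 + G + G²) = 1/(6 + G + G²) - 3*D*G)
(o(7, 6) + U(-7, 0))² = ((1 - 3*6*7*(6 + 7 + 7²))/(6 + 7 + 7²) + 1)² = ((1 - 3*6*7*(6 + 7 + 49))/(6 + 7 + 49) + 1)² = ((1 - 3*6*7*62)/62 + 1)² = ((1 - 7812)/62 + 1)² = ((1/62)*(-7811) + 1)² = (-7811/62 + 1)² = (-7749/62)² = 60047001/3844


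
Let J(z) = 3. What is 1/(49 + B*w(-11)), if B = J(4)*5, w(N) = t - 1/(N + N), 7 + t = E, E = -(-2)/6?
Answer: -22/1107 ≈ -0.019874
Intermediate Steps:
E = ⅓ (E = -(-2)/6 = -1*(-⅓) = ⅓ ≈ 0.33333)
t = -20/3 (t = -7 + ⅓ = -20/3 ≈ -6.6667)
w(N) = -20/3 - 1/(2*N) (w(N) = -20/3 - 1/(N + N) = -20/3 - 1/(2*N))
B = 15 (B = 3*5 = 15)
1/(49 + B*w(-11)) = 1/(49 + 15*((⅙)*(-3 - 40*(-11))/(-11))) = 1/(49 + 15*((⅙)*(-1/11)*(-3 + 440))) = 1/(49 + 15*((⅙)*(-1/11)*437)) = 1/(49 + 15*(-437/66)) = 1/(49 - 2185/22) = 1/(-1107/22) = -22/1107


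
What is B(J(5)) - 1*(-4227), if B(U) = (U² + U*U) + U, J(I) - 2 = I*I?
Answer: 5712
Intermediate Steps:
J(I) = 2 + I² (J(I) = 2 + I*I = 2 + I²)
B(U) = U + 2*U² (B(U) = (U² + U²) + U = 2*U² + U = U + 2*U²)
B(J(5)) - 1*(-4227) = (2 + 5²)*(1 + 2*(2 + 5²)) - 1*(-4227) = (2 + 25)*(1 + 2*(2 + 25)) + 4227 = 27*(1 + 2*27) + 4227 = 27*(1 + 54) + 4227 = 27*55 + 4227 = 1485 + 4227 = 5712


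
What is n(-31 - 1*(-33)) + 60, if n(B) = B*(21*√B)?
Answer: 60 + 42*√2 ≈ 119.40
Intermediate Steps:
n(B) = 21*B^(3/2)
n(-31 - 1*(-33)) + 60 = 21*(-31 - 1*(-33))^(3/2) + 60 = 21*(-31 + 33)^(3/2) + 60 = 21*2^(3/2) + 60 = 21*(2*√2) + 60 = 42*√2 + 60 = 60 + 42*√2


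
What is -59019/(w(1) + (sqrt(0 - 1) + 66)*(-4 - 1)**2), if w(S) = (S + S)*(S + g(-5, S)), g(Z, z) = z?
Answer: -97617426/2736341 + 1475475*I/2736341 ≈ -35.674 + 0.53921*I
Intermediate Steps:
w(S) = 4*S**2 (w(S) = (S + S)*(S + S) = (2*S)*(2*S) = 4*S**2)
-59019/(w(1) + (sqrt(0 - 1) + 66)*(-4 - 1)**2) = -59019/(4*1**2 + (sqrt(0 - 1) + 66)*(-4 - 1)**2) = -59019/(4*1 + (sqrt(-1) + 66)*(-5)**2) = -59019/(4 + (I + 66)*25) = -59019/(4 + (66 + I)*25) = -59019/(4 + (1650 + 25*I)) = -59019*(1654 - 25*I)/2736341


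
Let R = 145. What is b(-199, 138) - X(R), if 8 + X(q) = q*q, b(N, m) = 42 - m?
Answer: -21113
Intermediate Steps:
X(q) = -8 + q**2 (X(q) = -8 + q*q = -8 + q**2)
b(-199, 138) - X(R) = (42 - 1*138) - (-8 + 145**2) = (42 - 138) - (-8 + 21025) = -96 - 1*21017 = -96 - 21017 = -21113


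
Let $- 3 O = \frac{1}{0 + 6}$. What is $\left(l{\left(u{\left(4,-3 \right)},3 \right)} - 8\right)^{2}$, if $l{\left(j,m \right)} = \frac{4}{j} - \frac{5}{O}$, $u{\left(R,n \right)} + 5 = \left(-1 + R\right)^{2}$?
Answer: $6889$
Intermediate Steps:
$O = - \frac{1}{18}$ ($O = - \frac{1}{3 \left(0 + 6\right)} = - \frac{1}{3 \cdot 6} = \left(- \frac{1}{3}\right) \frac{1}{6} = - \frac{1}{18} \approx -0.055556$)
$u{\left(R,n \right)} = -5 + \left(-1 + R\right)^{2}$
$l{\left(j,m \right)} = 90 + \frac{4}{j}$ ($l{\left(j,m \right)} = \frac{4}{j} - \frac{5}{- \frac{1}{18}} = \frac{4}{j} - -90 = \frac{4}{j} + 90 = 90 + \frac{4}{j}$)
$\left(l{\left(u{\left(4,-3 \right)},3 \right)} - 8\right)^{2} = \left(\left(90 + \frac{4}{-5 + \left(-1 + 4\right)^{2}}\right) - 8\right)^{2} = \left(\left(90 + \frac{4}{-5 + 3^{2}}\right) - 8\right)^{2} = \left(\left(90 + \frac{4}{-5 + 9}\right) - 8\right)^{2} = \left(\left(90 + \frac{4}{4}\right) - 8\right)^{2} = \left(\left(90 + 4 \cdot \frac{1}{4}\right) - 8\right)^{2} = \left(\left(90 + 1\right) - 8\right)^{2} = \left(91 - 8\right)^{2} = 83^{2} = 6889$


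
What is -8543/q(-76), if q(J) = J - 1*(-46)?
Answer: 8543/30 ≈ 284.77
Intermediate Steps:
q(J) = 46 + J (q(J) = J + 46 = 46 + J)
-8543/q(-76) = -8543/(46 - 76) = -8543/(-30) = -8543*(-1/30) = 8543/30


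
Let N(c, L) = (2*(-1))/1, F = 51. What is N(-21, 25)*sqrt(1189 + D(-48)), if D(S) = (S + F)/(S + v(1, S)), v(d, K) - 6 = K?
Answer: -sqrt(1070070)/15 ≈ -68.963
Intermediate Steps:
v(d, K) = 6 + K
N(c, L) = -2 (N(c, L) = -2*1 = -2)
D(S) = (51 + S)/(6 + 2*S) (D(S) = (S + 51)/(S + (6 + S)) = (51 + S)/(6 + 2*S))
N(-21, 25)*sqrt(1189 + D(-48)) = -2*sqrt(1189 + (51 - 48)/(2*(3 - 48))) = -2*sqrt(1189 + (1/2)*3/(-45)) = -2*sqrt(1189 + (1/2)*(-1/45)*3) = -2*sqrt(1189 - 1/30) = -sqrt(1070070)/15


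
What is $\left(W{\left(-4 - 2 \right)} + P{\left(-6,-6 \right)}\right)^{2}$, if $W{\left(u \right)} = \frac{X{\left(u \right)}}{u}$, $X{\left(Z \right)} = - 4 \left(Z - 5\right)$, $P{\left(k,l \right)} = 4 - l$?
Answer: $\frac{64}{9} \approx 7.1111$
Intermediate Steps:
$X{\left(Z \right)} = 20 - 4 Z$ ($X{\left(Z \right)} = - 4 \left(-5 + Z\right) = 20 - 4 Z$)
$W{\left(u \right)} = \frac{20 - 4 u}{u}$
$\left(W{\left(-4 - 2 \right)} + P{\left(-6,-6 \right)}\right)^{2} = \left(\left(-4 + \frac{20}{-4 - 2}\right) + \left(4 - -6\right)\right)^{2} = \left(\left(-4 + \frac{20}{-4 - 2}\right) + \left(4 + 6\right)\right)^{2} = \left(\left(-4 + \frac{20}{-6}\right) + 10\right)^{2} = \left(\left(-4 + 20 \left(- \frac{1}{6}\right)\right) + 10\right)^{2} = \left(\left(-4 - \frac{10}{3}\right) + 10\right)^{2} = \left(- \frac{22}{3} + 10\right)^{2} = \left(\frac{8}{3}\right)^{2} = \frac{64}{9}$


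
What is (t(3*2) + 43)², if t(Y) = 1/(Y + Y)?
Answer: 267289/144 ≈ 1856.2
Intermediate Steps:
t(Y) = 1/(2*Y)
(t(3*2) + 43)² = (1/(2*((3*2))) + 43)² = ((½)/6 + 43)² = ((½)*(⅙) + 43)² = (1/12 + 43)² = (517/12)² = 267289/144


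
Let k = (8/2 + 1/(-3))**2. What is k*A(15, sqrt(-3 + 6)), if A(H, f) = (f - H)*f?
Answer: 121/3 - 605*sqrt(3)/3 ≈ -308.96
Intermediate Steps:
A(H, f) = f*(f - H)
k = 121/9 (k = (8*(1/2) + 1*(-1/3))**2 = (4 - 1/3)**2 = (11/3)**2 = 121/9 ≈ 13.444)
k*A(15, sqrt(-3 + 6)) = 121*(sqrt(-3 + 6)*(sqrt(-3 + 6) - 1*15))/9 = 121*(sqrt(3)*(sqrt(3) - 15))/9 = 121*(sqrt(3)*(-15 + sqrt(3)))/9 = 121*sqrt(3)*(-15 + sqrt(3))/9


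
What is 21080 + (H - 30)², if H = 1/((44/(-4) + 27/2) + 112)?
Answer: 1152625704/52441 ≈ 21979.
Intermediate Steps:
H = 2/229 (H = 1/((44*(-¼) + 27*(½)) + 112) = 1/((-11 + 27/2) + 112) = 1/(5/2 + 112) = 1/(229/2) = 2/229 ≈ 0.0087336)
21080 + (H - 30)² = 21080 + (2/229 - 30)² = 21080 + (-6868/229)² = 21080 + 47169424/52441 = 1152625704/52441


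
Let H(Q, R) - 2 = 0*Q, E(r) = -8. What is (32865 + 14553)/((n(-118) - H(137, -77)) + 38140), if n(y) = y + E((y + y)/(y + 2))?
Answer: 23709/19006 ≈ 1.2474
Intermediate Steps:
H(Q, R) = 2 (H(Q, R) = 2 + 0*Q = 2 + 0 = 2)
n(y) = -8 + y (n(y) = y - 8 = -8 + y)
(32865 + 14553)/((n(-118) - H(137, -77)) + 38140) = (32865 + 14553)/(((-8 - 118) - 1*2) + 38140) = 47418/((-126 - 2) + 38140) = 47418/(-128 + 38140) = 47418/38012 = 47418*(1/38012) = 23709/19006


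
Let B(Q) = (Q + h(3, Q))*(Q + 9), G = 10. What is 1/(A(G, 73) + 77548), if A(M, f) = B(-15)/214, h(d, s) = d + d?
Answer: 107/8297663 ≈ 1.2895e-5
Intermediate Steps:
h(d, s) = 2*d
B(Q) = (6 + Q)*(9 + Q) (B(Q) = (Q + 2*3)*(Q + 9) = (Q + 6)*(9 + Q) = (6 + Q)*(9 + Q))
A(M, f) = 27/107 (A(M, f) = (54 + (-15)² + 15*(-15))/214 = (54 + 225 - 225)*(1/214) = 54*(1/214) = 27/107)
1/(A(G, 73) + 77548) = 1/(27/107 + 77548) = 1/(8297663/107) = 107/8297663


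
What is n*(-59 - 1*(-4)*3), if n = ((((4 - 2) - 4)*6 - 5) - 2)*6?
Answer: 5358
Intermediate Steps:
n = -114 (n = (((2 - 4)*6 - 5) - 2)*6 = ((-2*6 - 5) - 2)*6 = ((-12 - 5) - 2)*6 = (-17 - 2)*6 = -19*6 = -114)
n*(-59 - 1*(-4)*3) = -114*(-59 - 1*(-4)*3) = -114*(-59 + 4*3) = -114*(-59 + 12) = -114*(-47) = 5358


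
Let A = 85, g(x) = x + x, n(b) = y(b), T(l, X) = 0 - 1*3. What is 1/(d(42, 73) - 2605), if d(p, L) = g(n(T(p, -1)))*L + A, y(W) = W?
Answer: -1/2958 ≈ -0.00033807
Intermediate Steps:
T(l, X) = -3 (T(l, X) = 0 - 3 = -3)
n(b) = b
g(x) = 2*x
d(p, L) = 85 - 6*L (d(p, L) = (2*(-3))*L + 85 = -6*L + 85 = 85 - 6*L)
1/(d(42, 73) - 2605) = 1/((85 - 6*73) - 2605) = 1/((85 - 438) - 2605) = 1/(-353 - 2605) = 1/(-2958) = -1/2958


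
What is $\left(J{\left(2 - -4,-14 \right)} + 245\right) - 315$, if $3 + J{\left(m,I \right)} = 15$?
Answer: $-58$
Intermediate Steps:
$J{\left(m,I \right)} = 12$ ($J{\left(m,I \right)} = -3 + 15 = 12$)
$\left(J{\left(2 - -4,-14 \right)} + 245\right) - 315 = \left(12 + 245\right) - 315 = 257 - 315 = -58$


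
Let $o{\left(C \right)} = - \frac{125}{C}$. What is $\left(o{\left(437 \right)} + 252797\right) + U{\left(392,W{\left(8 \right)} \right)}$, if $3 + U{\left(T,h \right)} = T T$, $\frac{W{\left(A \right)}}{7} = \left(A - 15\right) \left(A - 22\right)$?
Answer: $\frac{177622021}{437} \approx 4.0646 \cdot 10^{5}$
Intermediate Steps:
$W{\left(A \right)} = 7 \left(-22 + A\right) \left(-15 + A\right)$ ($W{\left(A \right)} = 7 \left(A - 15\right) \left(A - 22\right) = 7 \left(-15 + A\right) \left(-22 + A\right) = 7 \left(-22 + A\right) \left(-15 + A\right)$)
$U{\left(T,h \right)} = -3 + T^{2}$ ($U{\left(T,h \right)} = -3 + T T = -3 + T^{2}$)
$\left(o{\left(437 \right)} + 252797\right) + U{\left(392,W{\left(8 \right)} \right)} = \left(- \frac{125}{437} + 252797\right) - \left(3 - 392^{2}\right) = \left(\left(-125\right) \frac{1}{437} + 252797\right) + \left(-3 + 153664\right) = \left(- \frac{125}{437} + 252797\right) + 153661 = \frac{110472164}{437} + 153661 = \frac{177622021}{437}$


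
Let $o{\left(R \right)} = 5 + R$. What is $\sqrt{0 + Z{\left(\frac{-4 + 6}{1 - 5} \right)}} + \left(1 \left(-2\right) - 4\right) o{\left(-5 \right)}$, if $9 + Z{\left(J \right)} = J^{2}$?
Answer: $\frac{i \sqrt{35}}{2} \approx 2.958 i$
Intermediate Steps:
$Z{\left(J \right)} = -9 + J^{2}$
$\sqrt{0 + Z{\left(\frac{-4 + 6}{1 - 5} \right)}} + \left(1 \left(-2\right) - 4\right) o{\left(-5 \right)} = \sqrt{0 - \left(9 - \left(\frac{-4 + 6}{1 - 5}\right)^{2}\right)} + \left(1 \left(-2\right) - 4\right) \left(5 - 5\right) = \sqrt{0 - \left(9 - \left(\frac{2}{-4}\right)^{2}\right)} + \left(-2 - 4\right) 0 = \sqrt{0 - \left(9 - \left(2 \left(- \frac{1}{4}\right)\right)^{2}\right)} - 0 = \sqrt{0 - \left(9 - \left(- \frac{1}{2}\right)^{2}\right)} + 0 = \sqrt{0 + \left(-9 + \frac{1}{4}\right)} + 0 = \sqrt{0 - \frac{35}{4}} + 0 = \sqrt{- \frac{35}{4}} + 0 = \frac{i \sqrt{35}}{2} + 0 = \frac{i \sqrt{35}}{2}$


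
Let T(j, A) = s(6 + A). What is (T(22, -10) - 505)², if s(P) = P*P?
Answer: 239121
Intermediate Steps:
s(P) = P²
T(j, A) = (6 + A)²
(T(22, -10) - 505)² = ((6 - 10)² - 505)² = ((-4)² - 505)² = (16 - 505)² = (-489)² = 239121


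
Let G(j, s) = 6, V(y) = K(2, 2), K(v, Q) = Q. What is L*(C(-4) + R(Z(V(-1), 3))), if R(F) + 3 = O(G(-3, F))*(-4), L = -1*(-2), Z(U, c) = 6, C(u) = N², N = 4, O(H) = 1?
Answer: 18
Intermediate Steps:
V(y) = 2
C(u) = 16 (C(u) = 4² = 16)
L = 2
R(F) = -7 (R(F) = -3 + 1*(-4) = -3 - 4 = -7)
L*(C(-4) + R(Z(V(-1), 3))) = 2*(16 - 7) = 2*9 = 18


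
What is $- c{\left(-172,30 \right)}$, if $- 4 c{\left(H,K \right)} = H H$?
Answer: $7396$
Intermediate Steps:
$c{\left(H,K \right)} = - \frac{H^{2}}{4}$ ($c{\left(H,K \right)} = - \frac{H H}{4} = - \frac{H^{2}}{4}$)
$- c{\left(-172,30 \right)} = - \frac{\left(-1\right) \left(-172\right)^{2}}{4} = - \frac{\left(-1\right) 29584}{4} = \left(-1\right) \left(-7396\right) = 7396$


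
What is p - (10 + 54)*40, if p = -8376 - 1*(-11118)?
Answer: 182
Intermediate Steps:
p = 2742 (p = -8376 + 11118 = 2742)
p - (10 + 54)*40 = 2742 - (10 + 54)*40 = 2742 - 64*40 = 2742 - 1*2560 = 2742 - 2560 = 182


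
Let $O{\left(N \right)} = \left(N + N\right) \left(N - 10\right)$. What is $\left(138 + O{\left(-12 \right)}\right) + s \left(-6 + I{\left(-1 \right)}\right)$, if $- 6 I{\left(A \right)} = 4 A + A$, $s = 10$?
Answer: $\frac{1843}{3} \approx 614.33$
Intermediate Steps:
$I{\left(A \right)} = - \frac{5 A}{6}$ ($I{\left(A \right)} = - \frac{4 A + A}{6} = - \frac{5 A}{6}$)
$O{\left(N \right)} = 2 N \left(-10 + N\right)$
$\left(138 + O{\left(-12 \right)}\right) + s \left(-6 + I{\left(-1 \right)}\right) = \left(138 + 2 \left(-12\right) \left(-10 - 12\right)\right) + 10 \left(-6 - - \frac{5}{6}\right) = \left(138 + 2 \left(-12\right) \left(-22\right)\right) + 10 \left(-6 + \frac{5}{6}\right) = \left(138 + 528\right) + 10 \left(- \frac{31}{6}\right) = 666 - \frac{155}{3} = \frac{1843}{3}$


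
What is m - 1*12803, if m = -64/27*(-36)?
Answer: -38153/3 ≈ -12718.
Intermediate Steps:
m = 256/3 (m = -64/27*(-36) = 256/3 ≈ 85.333)
m - 1*12803 = 256/3 - 1*12803 = 256/3 - 12803 = -38153/3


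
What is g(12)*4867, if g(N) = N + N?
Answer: 116808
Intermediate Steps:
g(N) = 2*N
g(12)*4867 = (2*12)*4867 = 24*4867 = 116808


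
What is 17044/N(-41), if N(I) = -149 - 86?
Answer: -17044/235 ≈ -72.528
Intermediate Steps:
N(I) = -235
17044/N(-41) = 17044/(-235) = 17044*(-1/235) = -17044/235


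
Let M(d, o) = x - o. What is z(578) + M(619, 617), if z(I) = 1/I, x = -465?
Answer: -625395/578 ≈ -1082.0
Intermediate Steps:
M(d, o) = -465 - o
z(578) + M(619, 617) = 1/578 + (-465 - 1*617) = 1/578 + (-465 - 617) = 1/578 - 1082 = -625395/578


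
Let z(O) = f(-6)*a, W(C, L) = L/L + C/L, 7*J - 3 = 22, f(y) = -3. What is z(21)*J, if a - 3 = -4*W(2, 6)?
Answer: 25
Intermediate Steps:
J = 25/7 (J = 3/7 + (1/7)*22 = 3/7 + 22/7 = 25/7 ≈ 3.5714)
W(C, L) = 1 + C/L
a = -7/3 (a = 3 - 4*(2 + 6)/6 = 3 - 2*8/3 = 3 - 4*4/3 = 3 - 16/3 = -7/3 ≈ -2.3333)
z(O) = 7 (z(O) = -3*(-7/3) = 7)
z(21)*J = 7*(25/7) = 25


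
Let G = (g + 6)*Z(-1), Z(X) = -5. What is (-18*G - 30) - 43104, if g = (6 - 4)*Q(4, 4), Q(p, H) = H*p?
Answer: -39714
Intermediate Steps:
g = 32 (g = (6 - 4)*(4*4) = 2*16 = 32)
G = -190 (G = (32 + 6)*(-5) = 38*(-5) = -190)
(-18*G - 30) - 43104 = (-18*(-190) - 30) - 43104 = (3420 - 30) - 43104 = 3390 - 43104 = -39714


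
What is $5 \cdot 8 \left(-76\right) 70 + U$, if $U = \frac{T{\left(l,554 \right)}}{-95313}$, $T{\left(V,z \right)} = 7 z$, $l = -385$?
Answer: $- \frac{20282610278}{95313} \approx -2.128 \cdot 10^{5}$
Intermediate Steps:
$U = - \frac{3878}{95313}$ ($U = \frac{7 \cdot 554}{-95313} = 3878 \left(- \frac{1}{95313}\right) = - \frac{3878}{95313} \approx -0.040687$)
$5 \cdot 8 \left(-76\right) 70 + U = 5 \cdot 8 \left(-76\right) 70 - \frac{3878}{95313} = 40 \left(-76\right) 70 - \frac{3878}{95313} = \left(-3040\right) 70 - \frac{3878}{95313} = -212800 - \frac{3878}{95313} = - \frac{20282610278}{95313}$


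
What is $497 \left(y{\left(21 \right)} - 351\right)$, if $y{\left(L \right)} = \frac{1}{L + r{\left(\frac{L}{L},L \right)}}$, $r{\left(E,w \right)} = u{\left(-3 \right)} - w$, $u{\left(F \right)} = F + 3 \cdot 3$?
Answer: $- \frac{1046185}{6} \approx -1.7436 \cdot 10^{5}$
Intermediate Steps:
$u{\left(F \right)} = 9 + F$ ($u{\left(F \right)} = F + 9 = 9 + F$)
$r{\left(E,w \right)} = 6 - w$ ($r{\left(E,w \right)} = \left(9 - 3\right) - w = 6 - w$)
$y{\left(L \right)} = \frac{1}{6}$ ($y{\left(L \right)} = \frac{1}{L - \left(-6 + L\right)} = \frac{1}{6}$)
$497 \left(y{\left(21 \right)} - 351\right) = 497 \left(\frac{1}{6} - 351\right) = 497 \left(- \frac{2105}{6}\right) = - \frac{1046185}{6}$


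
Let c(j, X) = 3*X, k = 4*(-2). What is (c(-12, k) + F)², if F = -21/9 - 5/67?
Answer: 28174864/40401 ≈ 697.38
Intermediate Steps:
k = -8
F = -484/201 (F = -21*⅑ - 5*1/67 = -7/3 - 5/67 = -484/201 ≈ -2.4080)
(c(-12, k) + F)² = (3*(-8) - 484/201)² = (-24 - 484/201)² = (-5308/201)² = 28174864/40401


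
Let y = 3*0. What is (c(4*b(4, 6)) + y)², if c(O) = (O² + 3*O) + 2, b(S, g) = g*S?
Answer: 90364036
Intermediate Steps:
b(S, g) = S*g
c(O) = 2 + O² + 3*O
y = 0
(c(4*b(4, 6)) + y)² = ((2 + (4*(4*6))² + 3*(4*(4*6))) + 0)² = ((2 + (4*24)² + 3*(4*24)) + 0)² = ((2 + 96² + 3*96) + 0)² = ((2 + 9216 + 288) + 0)² = (9506 + 0)² = 9506² = 90364036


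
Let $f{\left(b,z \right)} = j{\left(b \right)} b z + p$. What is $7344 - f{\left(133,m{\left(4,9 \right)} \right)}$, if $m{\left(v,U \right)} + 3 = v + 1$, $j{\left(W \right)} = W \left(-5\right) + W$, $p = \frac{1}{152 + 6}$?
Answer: $\frac{23519247}{158} \approx 1.4886 \cdot 10^{5}$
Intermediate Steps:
$p = \frac{1}{158} \approx 0.0063291$
$j{\left(W \right)} = - 4 W$ ($j{\left(W \right)} = - 5 W + W = - 4 W$)
$m{\left(v,U \right)} = -2 + v$ ($m{\left(v,U \right)} = -3 + \left(v + 1\right) = -3 + \left(1 + v\right) = -2 + v$)
$f{\left(b,z \right)} = \frac{1}{158} - 4 z b^{2}$ ($f{\left(b,z \right)} = - 4 b b z + \frac{1}{158} = - 4 b^{2} z + \frac{1}{158} = - 4 z b^{2} + \frac{1}{158} = \frac{1}{158} - 4 z b^{2}$)
$7344 - f{\left(133,m{\left(4,9 \right)} \right)} = 7344 - \left(\frac{1}{158} - 4 \left(-2 + 4\right) 133^{2}\right) = 7344 - \left(\frac{1}{158} - 8 \cdot 17689\right) = 7344 - \left(\frac{1}{158} - 141512\right) = 7344 - - \frac{22358895}{158} = 7344 + \frac{22358895}{158} = \frac{23519247}{158}$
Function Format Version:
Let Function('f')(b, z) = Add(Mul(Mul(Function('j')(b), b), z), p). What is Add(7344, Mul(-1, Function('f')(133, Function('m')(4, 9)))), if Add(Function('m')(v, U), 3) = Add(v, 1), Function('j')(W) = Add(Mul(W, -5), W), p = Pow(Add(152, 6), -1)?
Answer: Rational(23519247, 158) ≈ 1.4886e+5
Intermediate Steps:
p = Rational(1, 158) (p = Pow(158, -1) = Rational(1, 158) ≈ 0.0063291)
Function('j')(W) = Mul(-4, W) (Function('j')(W) = Add(Mul(-5, W), W) = Mul(-4, W))
Function('m')(v, U) = Add(-2, v) (Function('m')(v, U) = Add(-3, Add(v, 1)) = Add(-3, Add(1, v)) = Add(-2, v))
Function('f')(b, z) = Add(Rational(1, 158), Mul(-4, z, Pow(b, 2))) (Function('f')(b, z) = Add(Mul(Mul(Mul(-4, b), b), z), Rational(1, 158)) = Add(Mul(Mul(-4, Pow(b, 2)), z), Rational(1, 158)) = Add(Mul(-4, z, Pow(b, 2)), Rational(1, 158)) = Add(Rational(1, 158), Mul(-4, z, Pow(b, 2))))
Add(7344, Mul(-1, Function('f')(133, Function('m')(4, 9)))) = Add(7344, Mul(-1, Add(Rational(1, 158), Mul(-4, Add(-2, 4), Pow(133, 2))))) = Add(7344, Mul(-1, Add(Rational(1, 158), Mul(-4, 2, 17689)))) = Add(7344, Mul(-1, Add(Rational(1, 158), -141512))) = Add(7344, Mul(-1, Rational(-22358895, 158))) = Add(7344, Rational(22358895, 158)) = Rational(23519247, 158)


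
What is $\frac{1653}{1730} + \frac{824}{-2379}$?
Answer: $\frac{2506967}{4115670} \approx 0.60913$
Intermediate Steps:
$\frac{1653}{1730} + \frac{824}{-2379} = 1653 \cdot \frac{1}{1730} + 824 \left(- \frac{1}{2379}\right) = \frac{1653}{1730} - \frac{824}{2379} = \frac{2506967}{4115670}$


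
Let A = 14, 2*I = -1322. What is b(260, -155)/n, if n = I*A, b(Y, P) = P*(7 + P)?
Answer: -11470/4627 ≈ -2.4789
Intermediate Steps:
I = -661 (I = (½)*(-1322) = -661)
n = -9254 (n = -661*14 = -9254)
b(260, -155)/n = -155*(7 - 155)/(-9254) = -155*(-148)*(-1/9254) = 22940*(-1/9254) = -11470/4627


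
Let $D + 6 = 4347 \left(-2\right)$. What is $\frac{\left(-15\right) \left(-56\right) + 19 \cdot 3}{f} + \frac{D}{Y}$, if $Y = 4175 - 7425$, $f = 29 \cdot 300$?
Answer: $\frac{104807}{37700} \approx 2.78$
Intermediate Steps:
$f = 8700$
$D = -8700$ ($D = -6 + 4347 \left(-2\right) = -6 - 8694 = -8700$)
$Y = -3250$ ($Y = 4175 - 7425 = -3250$)
$\frac{\left(-15\right) \left(-56\right) + 19 \cdot 3}{f} + \frac{D}{Y} = \frac{\left(-15\right) \left(-56\right) + 19 \cdot 3}{8700} - \frac{8700}{-3250} = \left(840 + 57\right) \frac{1}{8700} - - \frac{174}{65} = 897 \cdot \frac{1}{8700} + \frac{174}{65} = \frac{299}{2900} + \frac{174}{65} = \frac{104807}{37700}$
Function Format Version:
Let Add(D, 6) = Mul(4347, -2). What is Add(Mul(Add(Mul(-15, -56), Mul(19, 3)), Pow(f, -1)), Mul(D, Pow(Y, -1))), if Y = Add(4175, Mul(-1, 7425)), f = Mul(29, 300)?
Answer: Rational(104807, 37700) ≈ 2.7800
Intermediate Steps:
f = 8700
D = -8700 (D = Add(-6, Mul(4347, -2)) = Add(-6, -8694) = -8700)
Y = -3250 (Y = Add(4175, -7425) = -3250)
Add(Mul(Add(Mul(-15, -56), Mul(19, 3)), Pow(f, -1)), Mul(D, Pow(Y, -1))) = Add(Mul(Add(Mul(-15, -56), Mul(19, 3)), Pow(8700, -1)), Mul(-8700, Pow(-3250, -1))) = Add(Mul(Add(840, 57), Rational(1, 8700)), Mul(-8700, Rational(-1, 3250))) = Add(Mul(897, Rational(1, 8700)), Rational(174, 65)) = Add(Rational(299, 2900), Rational(174, 65)) = Rational(104807, 37700)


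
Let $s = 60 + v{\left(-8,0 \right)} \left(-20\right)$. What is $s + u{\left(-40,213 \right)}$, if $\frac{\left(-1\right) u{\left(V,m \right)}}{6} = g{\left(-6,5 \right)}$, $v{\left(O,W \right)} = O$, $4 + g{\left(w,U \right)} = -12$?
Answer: $316$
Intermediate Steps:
$g{\left(w,U \right)} = -16$ ($g{\left(w,U \right)} = -4 - 12 = -16$)
$u{\left(V,m \right)} = 96$ ($u{\left(V,m \right)} = \left(-6\right) \left(-16\right) = 96$)
$s = 220$ ($s = 60 - -160 = 60 + 160 = 220$)
$s + u{\left(-40,213 \right)} = 220 + 96 = 316$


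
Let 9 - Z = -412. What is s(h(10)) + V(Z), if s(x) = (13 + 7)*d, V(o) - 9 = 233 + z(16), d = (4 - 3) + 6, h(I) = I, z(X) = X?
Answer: 398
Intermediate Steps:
Z = 421 (Z = 9 - 1*(-412) = 9 + 412 = 421)
d = 7 (d = 1 + 6 = 7)
V(o) = 258 (V(o) = 9 + (233 + 16) = 9 + 249 = 258)
s(x) = 140 (s(x) = (13 + 7)*7 = 20*7 = 140)
s(h(10)) + V(Z) = 140 + 258 = 398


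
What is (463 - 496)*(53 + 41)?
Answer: -3102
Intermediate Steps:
(463 - 496)*(53 + 41) = -33*94 = -3102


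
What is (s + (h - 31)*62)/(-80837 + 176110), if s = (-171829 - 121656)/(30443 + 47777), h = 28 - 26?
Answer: -28186609/1490450812 ≈ -0.018911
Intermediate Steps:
h = 2
s = -58697/15644 (s = -293485/78220 = -293485*1/78220 = -58697/15644 ≈ -3.7520)
(s + (h - 31)*62)/(-80837 + 176110) = (-58697/15644 + (2 - 31)*62)/(-80837 + 176110) = (-58697/15644 - 29*62)/95273 = (-58697/15644 - 1798)*(1/95273) = -28186609/15644*1/95273 = -28186609/1490450812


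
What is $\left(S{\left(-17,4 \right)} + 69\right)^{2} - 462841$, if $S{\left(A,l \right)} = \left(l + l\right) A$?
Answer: $-458352$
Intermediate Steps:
$S{\left(A,l \right)} = 2 A l$ ($S{\left(A,l \right)} = 2 l A = 2 A l$)
$\left(S{\left(-17,4 \right)} + 69\right)^{2} - 462841 = \left(2 \left(-17\right) 4 + 69\right)^{2} - 462841 = \left(-136 + 69\right)^{2} - 462841 = \left(-67\right)^{2} - 462841 = 4489 - 462841 = -458352$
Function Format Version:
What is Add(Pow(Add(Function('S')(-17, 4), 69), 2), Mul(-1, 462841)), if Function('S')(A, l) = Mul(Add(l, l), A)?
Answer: -458352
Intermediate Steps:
Function('S')(A, l) = Mul(2, A, l) (Function('S')(A, l) = Mul(Mul(2, l), A) = Mul(2, A, l))
Add(Pow(Add(Function('S')(-17, 4), 69), 2), Mul(-1, 462841)) = Add(Pow(Add(Mul(2, -17, 4), 69), 2), Mul(-1, 462841)) = Add(Pow(Add(-136, 69), 2), -462841) = Add(Pow(-67, 2), -462841) = Add(4489, -462841) = -458352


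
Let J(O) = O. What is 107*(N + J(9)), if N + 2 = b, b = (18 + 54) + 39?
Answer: 12626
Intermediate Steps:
b = 111 (b = 72 + 39 = 111)
N = 109 (N = -2 + 111 = 109)
107*(N + J(9)) = 107*(109 + 9) = 107*118 = 12626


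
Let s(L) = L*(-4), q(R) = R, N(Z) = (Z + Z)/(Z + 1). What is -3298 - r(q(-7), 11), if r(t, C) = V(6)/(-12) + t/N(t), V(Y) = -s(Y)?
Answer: -3293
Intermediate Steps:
N(Z) = 2*Z/(1 + Z) (N(Z) = (2*Z)/(1 + Z) = 2*Z/(1 + Z))
s(L) = -4*L
V(Y) = 4*Y (V(Y) = -(-4)*Y = 4*Y)
r(t, C) = -3/2 + t/2 (r(t, C) = (4*6)/(-12) + t/((2*t/(1 + t))) = 24*(-1/12) + t*((1 + t)/(2*t)) = -2 + (½ + t/2) = -3/2 + t/2)
-3298 - r(q(-7), 11) = -3298 - (-3/2 + (½)*(-7)) = -3298 - (-3/2 - 7/2) = -3298 - 1*(-5) = -3298 + 5 = -3293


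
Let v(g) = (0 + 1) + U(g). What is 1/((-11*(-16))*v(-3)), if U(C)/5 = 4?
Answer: 1/3696 ≈ 0.00027056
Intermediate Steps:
U(C) = 20 (U(C) = 5*4 = 20)
v(g) = 21 (v(g) = (0 + 1) + 20 = 1 + 20 = 21)
1/((-11*(-16))*v(-3)) = 1/(-11*(-16)*21) = 1/(176*21) = 1/3696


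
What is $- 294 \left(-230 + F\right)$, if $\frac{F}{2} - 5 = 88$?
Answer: $12936$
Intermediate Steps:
$F = 186$ ($F = 10 + 2 \cdot 88 = 10 + 176 = 186$)
$- 294 \left(-230 + F\right) = - 294 \left(-230 + 186\right) = \left(-294\right) \left(-44\right) = 12936$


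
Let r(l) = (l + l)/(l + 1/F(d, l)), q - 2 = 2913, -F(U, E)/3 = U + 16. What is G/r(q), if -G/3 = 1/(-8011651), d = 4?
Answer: 174899/934158506600 ≈ 1.8723e-7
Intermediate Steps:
F(U, E) = -48 - 3*U (F(U, E) = -3*(U + 16) = -3*(16 + U) = -48 - 3*U)
q = 2915 (q = 2 + 2913 = 2915)
r(l) = 2*l/(-1/60 + l) (r(l) = (l + l)/(l + 1/(-48 - 3*4)) = (2*l)/(l + 1/(-48 - 12)) = (2*l)/(l + 1/(-60)) = (2*l)/(l - 1/60) = (2*l)/(-1/60 + l) = 2*l/(-1/60 + l))
G = 3/8011651 (G = -3/(-8011651) = -3*(-1/8011651) = 3/8011651 ≈ 3.7445e-7)
G/r(q) = 3/(8011651*((120*2915/(-1 + 60*2915)))) = 3/(8011651*((120*2915/(-1 + 174900)))) = 3/(8011651*((120*2915/174899))) = 3/(8011651*((120*2915*(1/174899)))) = 3/(8011651*(349800/174899)) = (3/8011651)*(174899/349800) = 174899/934158506600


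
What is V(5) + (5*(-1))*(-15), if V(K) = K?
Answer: 80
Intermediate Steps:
V(5) + (5*(-1))*(-15) = 5 + (5*(-1))*(-15) = 5 - 5*(-15) = 5 + 75 = 80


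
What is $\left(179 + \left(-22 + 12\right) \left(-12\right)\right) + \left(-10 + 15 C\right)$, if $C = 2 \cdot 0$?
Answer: $289$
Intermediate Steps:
$C = 0$
$\left(179 + \left(-22 + 12\right) \left(-12\right)\right) + \left(-10 + 15 C\right) = \left(179 + \left(-22 + 12\right) \left(-12\right)\right) + \left(-10 + 15 \cdot 0\right) = \left(179 - -120\right) + \left(-10 + 0\right) = \left(179 + 120\right) - 10 = 299 - 10 = 289$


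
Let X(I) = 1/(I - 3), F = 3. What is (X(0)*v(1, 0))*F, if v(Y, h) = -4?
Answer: 4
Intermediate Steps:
X(I) = 1/(-3 + I)
(X(0)*v(1, 0))*F = (-4/(-3 + 0))*3 = (-4/(-3))*3 = -1/3*(-4)*3 = (4/3)*3 = 4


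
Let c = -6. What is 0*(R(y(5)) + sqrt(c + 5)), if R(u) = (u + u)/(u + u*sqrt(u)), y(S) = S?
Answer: 0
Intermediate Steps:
R(u) = 2*u/(u + u**(3/2)) (R(u) = (2*u)/(u + u**(3/2)) = 2*u/(u + u**(3/2)))
0*(R(y(5)) + sqrt(c + 5)) = 0*(2*5/(5 + 5**(3/2)) + sqrt(-6 + 5)) = 0*(2*5/(5 + 5*sqrt(5)) + sqrt(-1)) = 0*(10/(5 + 5*sqrt(5)) + I) = 0*(I + 10/(5 + 5*sqrt(5))) = 0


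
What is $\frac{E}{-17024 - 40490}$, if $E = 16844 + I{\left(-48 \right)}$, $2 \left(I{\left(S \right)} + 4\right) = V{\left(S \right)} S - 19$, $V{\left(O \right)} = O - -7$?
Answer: $- \frac{35629}{115028} \approx -0.30974$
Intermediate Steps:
$V{\left(O \right)} = 7 + O$ ($V{\left(O \right)} = O + 7 = 7 + O$)
$I{\left(S \right)} = - \frac{27}{2} + \frac{S \left(7 + S\right)}{2}$ ($I{\left(S \right)} = -4 + \frac{\left(7 + S\right) S - 19}{2} = -4 + \frac{S \left(7 + S\right) - 19}{2} = -4 + \frac{-19 + S \left(7 + S\right)}{2} = -4 + \left(- \frac{19}{2} + \frac{S \left(7 + S\right)}{2}\right) = - \frac{27}{2} + \frac{S \left(7 + S\right)}{2}$)
$E = \frac{35629}{2}$ ($E = 16844 - \left(\frac{27}{2} + 24 \left(7 - 48\right)\right) = 16844 - \left(\frac{27}{2} + 24 \left(-41\right)\right) = 16844 + \left(- \frac{27}{2} + 984\right) = 16844 + \frac{1941}{2} = \frac{35629}{2} \approx 17815.0$)
$\frac{E}{-17024 - 40490} = \frac{35629}{2 \left(-17024 - 40490\right)} = \frac{35629}{2 \left(-57514\right)} = \frac{35629}{2} \left(- \frac{1}{57514}\right) = - \frac{35629}{115028}$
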